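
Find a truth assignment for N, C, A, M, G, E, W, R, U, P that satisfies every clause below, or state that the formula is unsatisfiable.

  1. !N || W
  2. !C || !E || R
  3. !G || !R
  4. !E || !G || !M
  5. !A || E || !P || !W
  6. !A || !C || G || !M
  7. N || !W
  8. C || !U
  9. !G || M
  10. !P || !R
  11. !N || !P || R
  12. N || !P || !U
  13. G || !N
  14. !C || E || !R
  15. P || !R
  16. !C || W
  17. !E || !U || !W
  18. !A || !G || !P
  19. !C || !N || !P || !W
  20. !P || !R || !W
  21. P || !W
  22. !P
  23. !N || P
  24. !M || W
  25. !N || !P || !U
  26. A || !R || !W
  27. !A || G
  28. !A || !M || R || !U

N: False, C: False, A: False, M: False, G: False, E: False, W: False, R: False, U: False, P: False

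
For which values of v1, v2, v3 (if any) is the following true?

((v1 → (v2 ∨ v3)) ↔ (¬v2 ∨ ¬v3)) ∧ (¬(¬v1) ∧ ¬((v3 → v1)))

The formula is unsatisfiable.

Case v1 = True: the conjunct ¬((v3 → v1)) becomes ¬((v3 → True)) = False.
Case v1 = False: the conjunct ¬(¬v1) becomes ¬(¬False) = False.
Both cases fail — unsatisfiable.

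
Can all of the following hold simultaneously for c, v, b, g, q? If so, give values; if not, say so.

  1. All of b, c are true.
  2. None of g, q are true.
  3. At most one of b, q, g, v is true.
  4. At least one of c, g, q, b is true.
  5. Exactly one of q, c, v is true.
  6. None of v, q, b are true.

Case b = True:
  Constraint (6) is violated (b=T) — contradiction.
Case b = False:
  Constraint (1) is violated (b=F) — contradiction.
Both cases fail — unsatisfiable.

Unsatisfiable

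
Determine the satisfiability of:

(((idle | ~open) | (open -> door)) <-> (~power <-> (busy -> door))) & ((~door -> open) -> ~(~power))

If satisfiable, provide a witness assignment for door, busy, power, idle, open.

door=F; busy=T; power=T; idle=F; open=F

  ((idle | ~open) | (open -> door)) <-> (~power <-> (busy -> door)) = True
    (idle | ~open) | (open -> door) = True
      idle | ~open = True
        ~open = True
      open -> door = True
    ~power <-> (busy -> door) = True
      ~power = False
      busy -> door = False
  (~door -> open) -> ~(~power) = True
    ~door -> open = False
      ~door = True
    ~(~power) = True
      ~power = False
Both conjuncts True, so the formula holds.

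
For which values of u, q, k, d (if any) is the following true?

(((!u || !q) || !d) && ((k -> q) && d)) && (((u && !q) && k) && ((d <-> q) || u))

No satisfying assignment exists.

Case q = True: the conjunct !q is False.
Case q = False: the formula simplifies to (!k && d) && ((u && k) && (!d || u)).
  k = True: the conjunct !k is False.
  k = False: the conjunct k is False.
Both cases fail — unsatisfiable.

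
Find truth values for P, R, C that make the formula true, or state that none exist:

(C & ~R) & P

P = True, R = False, C = True

  C & ~R = True
    ~R = True
Both conjuncts True, so the formula holds.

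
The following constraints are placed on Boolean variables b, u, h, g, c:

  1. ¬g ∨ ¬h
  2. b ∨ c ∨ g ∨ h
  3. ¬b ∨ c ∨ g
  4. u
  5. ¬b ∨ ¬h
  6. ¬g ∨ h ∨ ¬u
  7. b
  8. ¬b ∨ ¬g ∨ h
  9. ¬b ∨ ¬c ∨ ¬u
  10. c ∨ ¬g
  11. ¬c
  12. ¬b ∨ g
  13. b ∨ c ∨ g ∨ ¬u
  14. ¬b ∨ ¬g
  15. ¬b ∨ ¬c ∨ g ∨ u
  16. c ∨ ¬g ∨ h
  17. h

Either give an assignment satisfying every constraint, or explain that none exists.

Case b = True:
  (u) forces u = True.
  (¬b ∨ ¬h) forces h = False.
  Clause (h) is falsified — contradiction.
Case b = False:
  Clause (b) is falsified — contradiction.
Both cases fail, so the formula is unsatisfiable.

UNSATISFIABLE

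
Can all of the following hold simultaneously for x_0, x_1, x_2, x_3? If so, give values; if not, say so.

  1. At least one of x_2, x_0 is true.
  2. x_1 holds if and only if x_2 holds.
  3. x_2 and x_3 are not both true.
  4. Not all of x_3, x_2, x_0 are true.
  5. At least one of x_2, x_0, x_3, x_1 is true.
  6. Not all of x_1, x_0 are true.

x_0 = False, x_1 = True, x_2 = True, x_3 = False

  (1) {x_2, x_0}: 1 true — at least one ✓
  (2) x_1=T, x_2=T — same ✓
  (3) x_2=T, x_3=F — not both ✓
  (4) {x_3, x_2, x_0}: 1/3 true — not all ✓
  (5) {x_2, x_0, x_3, x_1}: 2 true — at least one ✓
  (6) {x_1, x_0}: 1/2 true — not all ✓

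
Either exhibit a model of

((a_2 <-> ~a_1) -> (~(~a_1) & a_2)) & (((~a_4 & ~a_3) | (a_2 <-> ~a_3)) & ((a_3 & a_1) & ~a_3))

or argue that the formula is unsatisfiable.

Case a_3 = True: the conjunct ~a_3 is False.
Case a_3 = False: the conjunct a_3 is False.
Both cases fail — unsatisfiable.

The formula is unsatisfiable.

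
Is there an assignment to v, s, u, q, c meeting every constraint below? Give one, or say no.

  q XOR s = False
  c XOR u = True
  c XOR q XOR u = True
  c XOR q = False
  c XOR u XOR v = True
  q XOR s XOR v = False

v: False, s: False, u: True, q: False, c: False

q XOR s = F XOR F = False ✓
c XOR u = F XOR T = True ✓
c XOR q XOR u = F XOR F XOR T = True ✓
c XOR q = F XOR F = False ✓
c XOR u XOR v = F XOR T XOR F = True ✓
q XOR s XOR v = F XOR F XOR F = False ✓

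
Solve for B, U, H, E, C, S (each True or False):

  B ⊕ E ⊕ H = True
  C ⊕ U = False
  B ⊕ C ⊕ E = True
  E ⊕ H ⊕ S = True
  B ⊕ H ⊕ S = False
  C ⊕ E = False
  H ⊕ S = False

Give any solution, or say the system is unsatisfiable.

Adding constraints 3, 5, 6, 7 mod 2: every variable appears an even number of times on the left, so the left side is 0.
But the right sides sum to 1 (mod 2). 0 ≠ 1 — the system is inconsistent.

UNSATISFIABLE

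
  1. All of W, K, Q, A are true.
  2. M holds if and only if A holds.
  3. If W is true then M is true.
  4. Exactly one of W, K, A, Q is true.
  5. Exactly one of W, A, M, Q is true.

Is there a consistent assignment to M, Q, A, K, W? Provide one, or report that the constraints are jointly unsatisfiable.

Case Q = True:
  (1) forces W = True.
  Constraint (4) is violated (W=T, Q=T) — contradiction.
Case Q = False:
  Constraint (1) is violated (Q=F) — contradiction.
Both cases fail — unsatisfiable.

Unsatisfiable — no assignment works.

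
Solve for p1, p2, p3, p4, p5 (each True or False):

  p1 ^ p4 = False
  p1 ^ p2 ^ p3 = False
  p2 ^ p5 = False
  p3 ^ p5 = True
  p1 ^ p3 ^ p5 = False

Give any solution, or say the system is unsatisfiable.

p1 = True, p2 = True, p3 = False, p4 = True, p5 = True

p1 ^ p4 = T ^ T = False ✓
p1 ^ p2 ^ p3 = T ^ T ^ F = False ✓
p2 ^ p5 = T ^ T = False ✓
p3 ^ p5 = F ^ T = True ✓
p1 ^ p3 ^ p5 = T ^ F ^ T = False ✓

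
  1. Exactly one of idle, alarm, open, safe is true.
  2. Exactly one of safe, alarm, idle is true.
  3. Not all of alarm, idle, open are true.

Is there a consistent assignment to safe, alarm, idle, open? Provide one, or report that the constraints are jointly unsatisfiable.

safe=T; alarm=F; idle=F; open=F

  (1) {idle, alarm, open, safe}: 1 true — exactly one ✓
  (2) {safe, alarm, idle}: 1 true — exactly one ✓
  (3) {alarm, idle, open}: 0/3 true — not all ✓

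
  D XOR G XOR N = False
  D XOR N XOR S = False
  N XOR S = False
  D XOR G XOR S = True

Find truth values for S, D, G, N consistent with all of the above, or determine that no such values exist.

Adding constraints 1, 3, 4 mod 2: every variable appears an even number of times on the left, so the left side is 0.
But the right sides sum to 1 (mod 2). 0 ≠ 1 — the system is inconsistent.

Unsatisfiable — no assignment works.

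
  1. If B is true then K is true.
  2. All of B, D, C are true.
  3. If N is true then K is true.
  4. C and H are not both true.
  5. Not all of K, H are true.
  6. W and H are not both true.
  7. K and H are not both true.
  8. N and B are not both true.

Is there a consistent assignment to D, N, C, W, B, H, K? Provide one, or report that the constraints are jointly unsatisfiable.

D = True, N = False, C = True, W = True, B = True, H = False, K = True

  (1) B=T ⇒ K: T ✓
  (2) {B, D, C}: all 3 true ✓
  (3) N=F ⇒ K: vacuous ✓
  (4) C=T, H=F — not both ✓
  (5) {K, H}: 1/2 true — not all ✓
  (6) W=T, H=F — not both ✓
  (7) K=T, H=F — not both ✓
  (8) N=F, B=T — not both ✓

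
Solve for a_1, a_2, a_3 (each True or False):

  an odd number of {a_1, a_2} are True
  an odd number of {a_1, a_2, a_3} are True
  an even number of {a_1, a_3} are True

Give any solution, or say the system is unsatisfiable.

a_1 = False, a_2 = True, a_3 = False

{a_1, a_2}: 1 true → odd ✓
{a_1, a_2, a_3}: 1 true → odd ✓
{a_1, a_3}: 0 true → even ✓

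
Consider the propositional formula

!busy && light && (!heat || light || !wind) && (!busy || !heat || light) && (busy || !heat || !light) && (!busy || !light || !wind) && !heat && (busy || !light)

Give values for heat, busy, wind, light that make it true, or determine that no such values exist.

The formula is unsatisfiable.

Case busy = True:
  Clause (!busy) is falsified — contradiction.
Case busy = False:
  (light) forces light = True.
  Clause (busy || !light) is falsified — contradiction.
Both cases fail, so the formula is unsatisfiable.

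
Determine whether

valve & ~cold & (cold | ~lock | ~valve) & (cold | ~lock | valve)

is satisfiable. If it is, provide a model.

lock = False, valve = True, cold = False

Unit clause (valve) forces valve = True.
Unit clause (~cold) forces cold = False.
In (cold | ~lock | ~valve) only ~lock is left, so lock = False.
Check each clause:
  (valve): valve holds.
  (~cold): ~cold holds.
  (cold | ~lock | ~valve): ~lock holds.
  (cold | ~lock | valve): ~lock holds.
All clauses satisfied.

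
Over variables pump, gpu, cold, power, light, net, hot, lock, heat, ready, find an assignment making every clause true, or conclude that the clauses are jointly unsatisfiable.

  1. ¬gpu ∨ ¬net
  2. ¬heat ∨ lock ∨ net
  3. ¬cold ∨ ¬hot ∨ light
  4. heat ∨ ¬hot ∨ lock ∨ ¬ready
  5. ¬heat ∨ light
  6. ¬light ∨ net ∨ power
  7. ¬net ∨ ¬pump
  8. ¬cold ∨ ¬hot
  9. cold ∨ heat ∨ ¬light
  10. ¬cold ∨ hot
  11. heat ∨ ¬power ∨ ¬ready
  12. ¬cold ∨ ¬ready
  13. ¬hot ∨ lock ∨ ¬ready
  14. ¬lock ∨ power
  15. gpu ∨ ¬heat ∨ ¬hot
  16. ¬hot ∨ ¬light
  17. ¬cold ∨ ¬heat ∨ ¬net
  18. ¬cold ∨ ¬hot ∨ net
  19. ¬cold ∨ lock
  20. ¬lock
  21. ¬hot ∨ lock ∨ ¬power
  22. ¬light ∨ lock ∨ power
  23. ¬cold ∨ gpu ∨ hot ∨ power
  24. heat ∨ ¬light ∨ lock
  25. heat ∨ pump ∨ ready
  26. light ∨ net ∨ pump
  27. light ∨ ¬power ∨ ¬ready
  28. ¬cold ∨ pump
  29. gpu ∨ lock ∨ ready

pump = True, gpu = False, cold = False, power = False, light = False, net = False, hot = False, lock = False, heat = False, ready = True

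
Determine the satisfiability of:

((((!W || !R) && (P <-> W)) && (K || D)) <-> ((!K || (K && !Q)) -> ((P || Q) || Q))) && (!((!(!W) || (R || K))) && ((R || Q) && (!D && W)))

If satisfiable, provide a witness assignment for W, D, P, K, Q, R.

Case W = True: the conjunct !((!(!W) || (R || K))) becomes !((True || (R || K))) = False.
Case W = False: the conjunct W is False.
Both cases fail — unsatisfiable.

Unsatisfiable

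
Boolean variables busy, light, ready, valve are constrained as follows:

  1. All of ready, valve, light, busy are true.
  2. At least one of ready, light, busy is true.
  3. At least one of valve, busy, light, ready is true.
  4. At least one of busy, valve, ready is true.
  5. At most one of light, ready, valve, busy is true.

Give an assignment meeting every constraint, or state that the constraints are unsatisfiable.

Case busy = True:
  (1) forces ready = True.
  Constraint (5) is violated (ready=T, busy=T) — contradiction.
Case busy = False:
  Constraint (1) is violated (busy=F) — contradiction.
Both cases fail — unsatisfiable.

UNSATISFIABLE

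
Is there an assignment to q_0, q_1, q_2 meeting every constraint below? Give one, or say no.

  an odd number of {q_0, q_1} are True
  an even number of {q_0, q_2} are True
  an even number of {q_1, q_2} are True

The formula is unsatisfiable.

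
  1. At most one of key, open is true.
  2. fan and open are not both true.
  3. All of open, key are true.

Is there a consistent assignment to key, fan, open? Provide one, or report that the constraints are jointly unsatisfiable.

Unsatisfiable — no assignment works.

Case key = True:
  (1) with key=T forces open = False.
  Constraint (3) is violated (open=F) — contradiction.
Case key = False:
  Constraint (3) is violated (key=F) — contradiction.
Both cases fail — unsatisfiable.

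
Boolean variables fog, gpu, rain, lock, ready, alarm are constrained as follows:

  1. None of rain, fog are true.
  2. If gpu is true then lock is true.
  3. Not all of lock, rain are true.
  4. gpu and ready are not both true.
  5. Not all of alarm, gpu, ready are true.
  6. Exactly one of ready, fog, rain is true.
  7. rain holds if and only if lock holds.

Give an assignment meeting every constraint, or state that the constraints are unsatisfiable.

fog = False, gpu = False, rain = False, lock = False, ready = True, alarm = False

  (1) {rain, fog}: 0 true — none ✓
  (2) gpu=F ⇒ lock: vacuous ✓
  (3) {lock, rain}: 0/2 true — not all ✓
  (4) gpu=F, ready=T — not both ✓
  (5) {alarm, gpu, ready}: 1/3 true — not all ✓
  (6) {ready, fog, rain}: 1 true — exactly one ✓
  (7) rain=F, lock=F — same ✓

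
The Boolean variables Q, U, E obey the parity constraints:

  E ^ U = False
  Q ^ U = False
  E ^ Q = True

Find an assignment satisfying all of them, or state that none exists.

Adding constraints 1, 2, 3 mod 2: every variable appears an even number of times on the left, so the left side is 0.
But the right sides sum to 1 (mod 2). 0 ≠ 1 — the system is inconsistent.

UNSATISFIABLE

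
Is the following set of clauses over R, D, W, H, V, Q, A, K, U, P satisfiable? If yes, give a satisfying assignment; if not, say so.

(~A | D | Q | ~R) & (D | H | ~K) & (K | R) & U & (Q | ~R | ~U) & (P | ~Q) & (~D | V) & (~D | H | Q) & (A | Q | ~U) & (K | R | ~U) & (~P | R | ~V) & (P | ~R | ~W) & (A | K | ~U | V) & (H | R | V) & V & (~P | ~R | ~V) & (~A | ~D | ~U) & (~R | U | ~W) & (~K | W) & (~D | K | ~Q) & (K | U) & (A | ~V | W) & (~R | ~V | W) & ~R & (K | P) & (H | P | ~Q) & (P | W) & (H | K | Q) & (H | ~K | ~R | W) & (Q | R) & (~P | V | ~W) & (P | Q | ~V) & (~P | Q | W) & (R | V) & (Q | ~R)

Case R = True:
  Clause (~R) is falsified — contradiction.
Case R = False:
  (K | R) forces K = True.
  (U) forces U = True.
  (V) forces V = True.
  (~P | R | ~V) forces P = False.
  (P | ~Q) forces Q = False.
  Clause (Q | R) is falsified — contradiction.
Both cases fail, so the formula is unsatisfiable.

No satisfying assignment exists.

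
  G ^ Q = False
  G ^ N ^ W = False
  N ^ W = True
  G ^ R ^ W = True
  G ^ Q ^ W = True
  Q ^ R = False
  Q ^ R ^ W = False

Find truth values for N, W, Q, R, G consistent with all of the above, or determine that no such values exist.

The formula is unsatisfiable.

Adding constraints 1, 4, 7 mod 2: every variable appears an even number of times on the left, so the left side is 0.
But the right sides sum to 1 (mod 2). 0 ≠ 1 — the system is inconsistent.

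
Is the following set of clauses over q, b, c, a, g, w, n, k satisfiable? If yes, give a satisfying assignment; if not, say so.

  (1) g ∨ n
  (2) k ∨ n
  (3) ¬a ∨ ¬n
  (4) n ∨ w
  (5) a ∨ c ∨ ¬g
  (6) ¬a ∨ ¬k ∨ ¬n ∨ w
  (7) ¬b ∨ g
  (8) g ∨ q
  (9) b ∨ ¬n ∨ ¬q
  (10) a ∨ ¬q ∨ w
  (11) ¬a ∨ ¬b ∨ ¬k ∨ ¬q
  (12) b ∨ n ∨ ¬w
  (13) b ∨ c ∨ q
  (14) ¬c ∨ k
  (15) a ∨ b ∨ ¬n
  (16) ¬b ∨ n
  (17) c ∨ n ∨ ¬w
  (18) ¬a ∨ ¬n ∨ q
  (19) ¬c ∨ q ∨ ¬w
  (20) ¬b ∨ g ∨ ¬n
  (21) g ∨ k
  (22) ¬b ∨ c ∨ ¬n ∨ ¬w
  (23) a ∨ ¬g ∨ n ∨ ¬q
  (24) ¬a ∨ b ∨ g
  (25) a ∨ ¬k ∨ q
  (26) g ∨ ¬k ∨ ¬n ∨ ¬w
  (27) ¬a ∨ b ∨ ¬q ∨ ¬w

q = True; b = True; c = True; a = False; g = True; w = True; n = True; k = True

Set q = True.
Try b = False:
  (b ∨ ¬n ∨ ¬q) forces n = False.
  (g ∨ n) forces g = True.
  (k ∨ n) forces k = True.
  (n ∨ w) forces w = True.
  clause (b ∨ n ∨ ¬w) is falsified — backtrack.
So b = True.
  then (¬b ∨ g) forces g = True.
  then (¬b ∨ n) forces n = True.
  then (¬a ∨ ¬n) forces a = False.
  then (a ∨ c ∨ ¬g) forces c = True.
  then (a ∨ ¬q ∨ w) forces w = True.
  then (¬c ∨ k) forces k = True.
All clauses satisfied.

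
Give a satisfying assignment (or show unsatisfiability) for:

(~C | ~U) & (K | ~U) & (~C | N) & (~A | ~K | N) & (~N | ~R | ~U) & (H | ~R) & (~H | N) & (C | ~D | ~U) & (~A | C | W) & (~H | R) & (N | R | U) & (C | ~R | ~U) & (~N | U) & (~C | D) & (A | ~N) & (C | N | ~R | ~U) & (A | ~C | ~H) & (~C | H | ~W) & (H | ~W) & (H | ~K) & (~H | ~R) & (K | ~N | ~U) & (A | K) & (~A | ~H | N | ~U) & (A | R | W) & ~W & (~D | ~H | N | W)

Unsatisfiable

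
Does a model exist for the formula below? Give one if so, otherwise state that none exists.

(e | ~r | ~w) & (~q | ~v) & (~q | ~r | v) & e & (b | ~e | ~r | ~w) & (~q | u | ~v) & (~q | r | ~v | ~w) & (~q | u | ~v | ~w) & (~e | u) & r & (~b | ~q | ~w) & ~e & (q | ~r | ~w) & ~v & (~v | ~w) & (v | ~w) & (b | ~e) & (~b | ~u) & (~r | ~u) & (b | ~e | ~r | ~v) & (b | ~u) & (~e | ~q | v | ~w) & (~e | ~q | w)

Case e = True:
  Clause (~e) is falsified — contradiction.
Case e = False:
  Clause (e) is falsified — contradiction.
Both cases fail, so the formula is unsatisfiable.

Unsatisfiable — no assignment works.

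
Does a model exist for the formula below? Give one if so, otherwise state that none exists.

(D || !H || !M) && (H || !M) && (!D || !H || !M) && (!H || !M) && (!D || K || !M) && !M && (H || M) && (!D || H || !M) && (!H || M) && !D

Unsatisfiable — no assignment works.

Case M = True:
  Clause (!M) is falsified — contradiction.
Case M = False:
  (H || M) forces H = True.
  Clause (!H || M) is falsified — contradiction.
Both cases fail, so the formula is unsatisfiable.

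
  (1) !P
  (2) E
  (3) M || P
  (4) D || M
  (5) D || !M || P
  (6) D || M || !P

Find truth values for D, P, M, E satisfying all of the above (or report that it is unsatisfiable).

Unit clause (!P) forces P = False.
Unit clause (E) forces E = True.
In (M || P) only M is left, so M = True.
In (D || !M || P) only D is left, so D = True.
Check each clause:
  (!P): !P holds.
  (E): E holds.
  (M || P): M holds.
  (D || M): D holds.
  (D || !M || P): D holds.
  (D || M || !P): D holds.
All clauses satisfied.

D: True, P: False, M: True, E: True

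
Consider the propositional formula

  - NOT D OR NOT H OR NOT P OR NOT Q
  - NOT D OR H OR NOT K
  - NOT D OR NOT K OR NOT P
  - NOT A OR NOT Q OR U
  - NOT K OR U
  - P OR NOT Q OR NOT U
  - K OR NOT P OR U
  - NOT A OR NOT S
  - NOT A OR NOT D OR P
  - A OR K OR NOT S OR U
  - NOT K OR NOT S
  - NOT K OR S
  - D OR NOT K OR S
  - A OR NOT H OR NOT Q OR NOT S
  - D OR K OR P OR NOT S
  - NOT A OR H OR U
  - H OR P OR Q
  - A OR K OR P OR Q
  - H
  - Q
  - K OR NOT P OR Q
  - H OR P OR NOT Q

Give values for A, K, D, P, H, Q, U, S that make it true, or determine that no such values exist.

A = True, K = False, D = False, P = True, H = True, Q = True, U = True, S = False

Unit clause (H) forces H = True.
Unit clause (Q) forces Q = True.
Set A = True.
  then (NOT A OR NOT Q OR U) forces U = True.
  then (P OR NOT Q OR NOT U) forces P = True.
  then (NOT A OR NOT S) forces S = False.
  then (NOT K OR S) forces K = False.
  then (NOT D OR NOT H OR NOT P OR NOT Q) forces D = False.
All clauses satisfied.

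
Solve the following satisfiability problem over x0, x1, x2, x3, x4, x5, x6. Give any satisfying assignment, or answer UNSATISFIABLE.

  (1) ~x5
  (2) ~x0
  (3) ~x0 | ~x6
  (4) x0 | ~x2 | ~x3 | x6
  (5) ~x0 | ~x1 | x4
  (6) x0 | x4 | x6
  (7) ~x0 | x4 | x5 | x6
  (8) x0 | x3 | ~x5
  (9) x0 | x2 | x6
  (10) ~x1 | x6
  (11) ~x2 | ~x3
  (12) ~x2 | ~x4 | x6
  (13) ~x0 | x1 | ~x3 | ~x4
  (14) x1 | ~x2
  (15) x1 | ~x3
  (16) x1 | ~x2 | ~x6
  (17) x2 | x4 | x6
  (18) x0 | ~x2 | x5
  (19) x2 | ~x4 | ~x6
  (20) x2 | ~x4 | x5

x0=F, x1=F, x2=F, x3=F, x4=F, x5=F, x6=T

Unit clause (~x5) forces x5 = False.
Unit clause (~x0) forces x0 = False.
In (x0 | ~x2 | x5) only ~x2 is left, so x2 = False.
In (x2 | ~x4 | x5) only ~x4 is left, so x4 = False.
In (x0 | x4 | x6) only x6 is left, so x6 = True.
Set x1 = False.
  then (x1 | ~x3) forces x3 = False.
All clauses satisfied.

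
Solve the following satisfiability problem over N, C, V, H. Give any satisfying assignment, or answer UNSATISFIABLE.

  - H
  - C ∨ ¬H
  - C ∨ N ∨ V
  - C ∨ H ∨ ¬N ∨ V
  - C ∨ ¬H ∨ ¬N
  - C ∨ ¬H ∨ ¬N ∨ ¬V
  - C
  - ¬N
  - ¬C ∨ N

The formula is unsatisfiable.

Case N = True:
  Clause (¬N) is falsified — contradiction.
Case N = False:
  (H) forces H = True.
  (C ∨ ¬H) forces C = True.
  Clause (¬C ∨ N) is falsified — contradiction.
Both cases fail, so the formula is unsatisfiable.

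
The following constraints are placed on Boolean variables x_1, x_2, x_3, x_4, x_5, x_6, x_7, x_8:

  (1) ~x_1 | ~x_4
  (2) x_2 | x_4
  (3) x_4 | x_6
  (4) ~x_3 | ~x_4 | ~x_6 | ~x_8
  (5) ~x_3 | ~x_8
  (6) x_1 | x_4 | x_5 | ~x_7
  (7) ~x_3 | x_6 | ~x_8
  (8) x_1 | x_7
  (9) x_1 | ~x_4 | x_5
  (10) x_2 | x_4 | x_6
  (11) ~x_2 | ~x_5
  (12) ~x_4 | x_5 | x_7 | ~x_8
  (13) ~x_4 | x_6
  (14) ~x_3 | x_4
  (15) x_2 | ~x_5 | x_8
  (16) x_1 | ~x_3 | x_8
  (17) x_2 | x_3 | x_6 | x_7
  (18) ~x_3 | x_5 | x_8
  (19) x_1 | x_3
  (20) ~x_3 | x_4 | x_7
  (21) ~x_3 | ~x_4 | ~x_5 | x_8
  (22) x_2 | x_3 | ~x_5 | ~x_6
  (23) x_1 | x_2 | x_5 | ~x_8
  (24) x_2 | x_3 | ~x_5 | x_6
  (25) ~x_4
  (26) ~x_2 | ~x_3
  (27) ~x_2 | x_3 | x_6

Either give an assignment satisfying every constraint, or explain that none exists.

x_1 = True, x_2 = True, x_3 = False, x_4 = False, x_5 = False, x_6 = True, x_7 = True, x_8 = False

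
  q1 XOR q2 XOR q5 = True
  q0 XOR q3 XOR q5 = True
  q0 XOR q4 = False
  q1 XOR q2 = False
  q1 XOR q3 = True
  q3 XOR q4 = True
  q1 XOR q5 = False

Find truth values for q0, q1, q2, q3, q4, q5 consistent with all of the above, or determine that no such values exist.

Adding constraints 1, 2, 3, 4, 6 mod 2: every variable appears an even number of times on the left, so the left side is 0.
But the right sides sum to 1 (mod 2). 0 ≠ 1 — the system is inconsistent.

Unsatisfiable — no assignment works.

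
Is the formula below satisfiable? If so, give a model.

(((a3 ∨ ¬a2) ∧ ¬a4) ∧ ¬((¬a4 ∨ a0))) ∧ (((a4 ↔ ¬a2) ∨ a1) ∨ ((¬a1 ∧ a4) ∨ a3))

Case a4 = True: the conjunct ¬a4 is False.
Case a4 = False: the conjunct ¬((¬a4 ∨ a0)) becomes ¬((True ∨ a0)) = False.
Both cases fail — unsatisfiable.

Unsatisfiable — no assignment works.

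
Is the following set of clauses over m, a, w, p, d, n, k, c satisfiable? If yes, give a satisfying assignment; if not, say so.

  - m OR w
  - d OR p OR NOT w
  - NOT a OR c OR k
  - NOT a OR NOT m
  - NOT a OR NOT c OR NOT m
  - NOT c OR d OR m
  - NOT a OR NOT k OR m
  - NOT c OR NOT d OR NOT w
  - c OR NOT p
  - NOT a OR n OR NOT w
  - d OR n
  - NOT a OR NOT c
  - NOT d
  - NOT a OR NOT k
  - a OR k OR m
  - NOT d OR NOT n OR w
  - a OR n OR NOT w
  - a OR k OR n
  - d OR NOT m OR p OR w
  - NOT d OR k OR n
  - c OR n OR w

m = True; a = False; w = False; p = True; d = False; n = True; k = True; c = True

Unit clause (NOT d) forces d = False.
In (d OR n) only n is left, so n = True.
Try m = False:
  (m OR w) forces w = True.
  (d OR p OR NOT w) forces p = True.
  (NOT c OR d OR m) forces c = False.
  clause (c OR NOT p) is falsified — backtrack.
So m = True.
  then (NOT a OR NOT m) forces a = False.
Set w = False.
  then (d OR NOT m OR p OR w) forces p = True.
  then (c OR NOT p) forces c = True.
Set k = True.
All clauses satisfied.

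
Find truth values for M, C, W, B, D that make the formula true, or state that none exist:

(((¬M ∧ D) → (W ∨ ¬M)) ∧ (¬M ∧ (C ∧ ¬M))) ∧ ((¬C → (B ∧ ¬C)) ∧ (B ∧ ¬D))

M = False; C = True; W = False; B = True; D = False

  ((¬M ∧ D) → (W ∨ ¬M)) ∧ (¬M ∧ (C ∧ ¬M)) = True
    (¬M ∧ D) → (W ∨ ¬M) = True
      ¬M ∧ D = False
        ¬M = True
      W ∨ ¬M = True
        ¬M = True
    ¬M ∧ (C ∧ ¬M) = True
      ¬M = True
      C ∧ ¬M = True
        ¬M = True
  (¬C → (B ∧ ¬C)) ∧ (B ∧ ¬D) = True
    ¬C → (B ∧ ¬C) = True
      ¬C = False
      B ∧ ¬C = False
        ¬C = False
    B ∧ ¬D = True
      ¬D = True
Both conjuncts True, so the formula holds.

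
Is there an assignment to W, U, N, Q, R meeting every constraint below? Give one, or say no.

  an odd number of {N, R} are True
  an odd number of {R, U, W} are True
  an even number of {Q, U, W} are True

W = True, U = False, N = True, Q = True, R = False

{N, R}: 1 true → odd ✓
{R, U, W}: 1 true → odd ✓
{Q, U, W}: 2 true → even ✓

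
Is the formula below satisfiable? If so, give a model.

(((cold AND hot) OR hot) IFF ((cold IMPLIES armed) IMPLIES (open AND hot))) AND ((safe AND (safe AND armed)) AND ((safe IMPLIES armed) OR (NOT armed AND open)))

safe = True, cold = False, armed = True, open = True, hot = False

  ((cold AND hot) OR hot) IFF ((cold IMPLIES armed) IMPLIES (open AND hot)) = True
    (cold AND hot) OR hot = False
      cold AND hot = False
    (cold IMPLIES armed) IMPLIES (open AND hot) = False
      cold IMPLIES armed = True
      open AND hot = False
  (safe AND (safe AND armed)) AND ((safe IMPLIES armed) OR (NOT armed AND open)) = True
    safe AND (safe AND armed) = True
      safe AND armed = True
    (safe IMPLIES armed) OR (NOT armed AND open) = True
      safe IMPLIES armed = True
      NOT armed AND open = False
        NOT armed = False
Both conjuncts True, so the formula holds.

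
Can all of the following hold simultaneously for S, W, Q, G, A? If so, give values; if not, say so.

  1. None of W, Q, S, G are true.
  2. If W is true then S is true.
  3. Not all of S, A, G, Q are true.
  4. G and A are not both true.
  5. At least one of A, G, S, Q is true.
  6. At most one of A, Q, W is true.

S=F; W=F; Q=F; G=F; A=T

  (1) {W, Q, S, G}: 0 true — none ✓
  (2) W=F ⇒ S: vacuous ✓
  (3) {S, A, G, Q}: 1/4 true — not all ✓
  (4) G=F, A=T — not both ✓
  (5) {A, G, S, Q}: 1 true — at least one ✓
  (6) {A, Q, W}: 1 true — at most one ✓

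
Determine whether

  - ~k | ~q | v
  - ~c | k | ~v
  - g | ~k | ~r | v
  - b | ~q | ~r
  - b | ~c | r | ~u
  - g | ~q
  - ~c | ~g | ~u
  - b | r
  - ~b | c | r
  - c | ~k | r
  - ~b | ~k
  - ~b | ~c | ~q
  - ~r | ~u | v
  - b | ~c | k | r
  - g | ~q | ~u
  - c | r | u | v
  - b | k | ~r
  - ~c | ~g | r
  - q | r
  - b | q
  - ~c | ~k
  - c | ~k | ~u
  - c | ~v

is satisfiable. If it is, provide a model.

Set g = True.
Set u = False.
Try k = True:
  (~b | ~k) forces b = False.
  (b | r) forces r = True.
  (b | ~q | ~r) forces q = False.
  clause (b | q) is falsified — backtrack.
So k = False.
Set r = True.
  then (b | k | ~r) forces b = True.
Set q = True.
  then (~b | ~c | ~q) forces c = False.
  then (c | ~v) forces v = False.
All clauses satisfied.

g: True, u: False, k: False, r: True, q: True, c: False, v: False, b: True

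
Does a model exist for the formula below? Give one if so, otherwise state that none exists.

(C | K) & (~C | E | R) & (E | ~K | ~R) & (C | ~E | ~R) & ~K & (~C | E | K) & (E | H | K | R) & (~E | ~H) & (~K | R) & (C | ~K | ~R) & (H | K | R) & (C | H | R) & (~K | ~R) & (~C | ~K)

R=T; K=F; E=T; H=F; C=T

Unit clause (~K) forces K = False.
In (C | K) only C is left, so C = True.
In (~C | E | K) only E is left, so E = True.
In (~E | ~H) only ~H is left, so H = False.
In (H | K | R) only R is left, so R = True.
All clauses satisfied.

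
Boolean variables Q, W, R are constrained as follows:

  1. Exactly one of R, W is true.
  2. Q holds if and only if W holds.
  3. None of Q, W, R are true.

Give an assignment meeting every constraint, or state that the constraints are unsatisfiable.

Case W = True:
  Constraint (3) is violated (W=T) — contradiction.
Case W = False:
  (1) with W=F forces R = True.
  Constraint (3) is violated (R=T) — contradiction.
Both cases fail — unsatisfiable.

Unsatisfiable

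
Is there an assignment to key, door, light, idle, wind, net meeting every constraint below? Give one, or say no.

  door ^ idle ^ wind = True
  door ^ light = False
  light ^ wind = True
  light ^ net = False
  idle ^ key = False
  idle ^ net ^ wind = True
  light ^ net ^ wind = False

key: False, door: True, light: True, idle: False, wind: False, net: True

door ^ idle ^ wind = T ^ F ^ F = True ✓
door ^ light = T ^ T = False ✓
light ^ wind = T ^ F = True ✓
light ^ net = T ^ T = False ✓
idle ^ key = F ^ F = False ✓
idle ^ net ^ wind = F ^ T ^ F = True ✓
light ^ net ^ wind = T ^ T ^ F = False ✓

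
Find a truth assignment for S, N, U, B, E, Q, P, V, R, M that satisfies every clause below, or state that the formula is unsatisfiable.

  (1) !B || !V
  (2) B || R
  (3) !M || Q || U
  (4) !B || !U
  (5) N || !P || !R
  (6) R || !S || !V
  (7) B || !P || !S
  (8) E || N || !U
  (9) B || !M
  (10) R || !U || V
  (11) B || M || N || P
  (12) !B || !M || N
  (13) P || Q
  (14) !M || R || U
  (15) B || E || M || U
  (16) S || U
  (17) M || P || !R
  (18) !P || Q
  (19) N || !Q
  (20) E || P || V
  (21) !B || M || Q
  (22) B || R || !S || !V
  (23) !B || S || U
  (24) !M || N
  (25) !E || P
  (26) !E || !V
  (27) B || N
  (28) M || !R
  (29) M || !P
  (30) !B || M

Try S = False:
  (S || U) forces U = True.
  (!B || !U) forces B = False.
  (B || R) forces R = True.
  (B || !M) forces M = False.
  clause (M || !R) is falsified — backtrack.
So S = True.
Try N = False:
  (N || !Q) forces Q = False.
  (P || Q) forces P = True.
  clause (!P || Q) is falsified — backtrack.
So N = True.
Set U = False.
Set B = True.
  then (!B || !V) forces V = False.
  then (!B || M) forces M = True.
  then (!M || Q || U) forces Q = True.
  then (!M || R || U) forces R = True.
Set E = False.
  then (E || P || V) forces P = True.
All clauses satisfied.

S=T, N=T, U=F, B=T, E=F, Q=T, P=T, V=F, R=T, M=T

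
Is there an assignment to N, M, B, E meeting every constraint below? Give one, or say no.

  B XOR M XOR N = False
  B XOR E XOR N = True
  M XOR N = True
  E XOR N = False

N = True; M = False; B = True; E = True

B XOR M XOR N = T XOR F XOR T = False ✓
B XOR E XOR N = T XOR T XOR T = True ✓
M XOR N = F XOR T = True ✓
E XOR N = T XOR T = False ✓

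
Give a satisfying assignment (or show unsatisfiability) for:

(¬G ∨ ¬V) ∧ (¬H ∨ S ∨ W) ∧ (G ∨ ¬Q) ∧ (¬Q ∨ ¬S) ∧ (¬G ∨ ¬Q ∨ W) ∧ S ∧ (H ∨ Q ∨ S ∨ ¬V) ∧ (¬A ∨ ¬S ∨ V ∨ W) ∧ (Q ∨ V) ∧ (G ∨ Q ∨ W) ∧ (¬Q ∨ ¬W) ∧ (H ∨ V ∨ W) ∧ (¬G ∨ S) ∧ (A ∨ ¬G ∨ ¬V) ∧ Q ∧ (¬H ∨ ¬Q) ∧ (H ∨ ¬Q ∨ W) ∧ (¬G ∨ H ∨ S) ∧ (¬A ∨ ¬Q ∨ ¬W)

Unsatisfiable

Case S = True:
  (¬Q ∨ ¬S) forces Q = False.
  Clause (Q) is falsified — contradiction.
Case S = False:
  Clause (S) is falsified — contradiction.
Both cases fail, so the formula is unsatisfiable.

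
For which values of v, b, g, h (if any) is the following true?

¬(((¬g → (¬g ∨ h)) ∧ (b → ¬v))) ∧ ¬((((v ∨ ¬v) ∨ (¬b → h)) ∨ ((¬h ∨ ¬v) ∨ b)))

The conjunct ¬((((v ∨ ¬v) ∨ (¬b → h)) ∨ ((¬h ∨ ¬v) ∨ b))) is unsatisfiable on its own:
  v=F, b=F, h=F: evaluates to False.
  v=F, b=F, h=T: evaluates to False.
  v=F, b=T, h=F: evaluates to False.
  v=F, b=T, h=T: evaluates to False.
  v=T, b=F, h=F: evaluates to False.
  v=T, b=F, h=T: evaluates to False.
  v=T, b=T, h=F: evaluates to False.
  v=T, b=T, h=T: evaluates to False.
So the whole conjunction is unsatisfiable.

No satisfying assignment exists.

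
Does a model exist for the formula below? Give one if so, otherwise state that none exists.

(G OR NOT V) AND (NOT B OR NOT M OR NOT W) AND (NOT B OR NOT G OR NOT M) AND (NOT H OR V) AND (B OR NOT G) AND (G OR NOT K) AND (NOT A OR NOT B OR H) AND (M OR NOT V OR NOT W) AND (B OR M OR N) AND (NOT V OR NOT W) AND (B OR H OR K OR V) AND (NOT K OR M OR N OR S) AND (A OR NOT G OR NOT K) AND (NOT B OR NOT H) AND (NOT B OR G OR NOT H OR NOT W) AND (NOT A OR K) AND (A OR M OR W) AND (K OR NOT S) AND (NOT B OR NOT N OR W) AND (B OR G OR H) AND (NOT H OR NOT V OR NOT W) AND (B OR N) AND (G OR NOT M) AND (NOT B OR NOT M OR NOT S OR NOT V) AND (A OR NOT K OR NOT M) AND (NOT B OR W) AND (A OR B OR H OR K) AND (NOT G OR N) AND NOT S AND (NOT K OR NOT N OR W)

B=T; W=T; A=F; G=T; S=F; H=F; V=F; N=T; K=F; M=F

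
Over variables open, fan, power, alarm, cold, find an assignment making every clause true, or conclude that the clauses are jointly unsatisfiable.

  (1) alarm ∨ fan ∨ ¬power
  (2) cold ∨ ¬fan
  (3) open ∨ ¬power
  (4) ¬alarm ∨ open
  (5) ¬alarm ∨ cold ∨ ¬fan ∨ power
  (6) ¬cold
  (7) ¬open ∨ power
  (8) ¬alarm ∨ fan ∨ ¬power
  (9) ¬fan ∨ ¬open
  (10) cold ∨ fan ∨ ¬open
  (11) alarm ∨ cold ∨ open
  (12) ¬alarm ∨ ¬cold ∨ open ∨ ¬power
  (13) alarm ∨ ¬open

Case cold = True:
  Clause (¬cold) is falsified — contradiction.
Case cold = False:
  (cold ∨ ¬fan) forces fan = False.
  (cold ∨ fan ∨ ¬open) forces open = False.
  (open ∨ ¬power) forces power = False.
  (¬alarm ∨ open) forces alarm = False.
  Clause (alarm ∨ cold ∨ open) is falsified — contradiction.
Both cases fail, so the formula is unsatisfiable.

No satisfying assignment exists.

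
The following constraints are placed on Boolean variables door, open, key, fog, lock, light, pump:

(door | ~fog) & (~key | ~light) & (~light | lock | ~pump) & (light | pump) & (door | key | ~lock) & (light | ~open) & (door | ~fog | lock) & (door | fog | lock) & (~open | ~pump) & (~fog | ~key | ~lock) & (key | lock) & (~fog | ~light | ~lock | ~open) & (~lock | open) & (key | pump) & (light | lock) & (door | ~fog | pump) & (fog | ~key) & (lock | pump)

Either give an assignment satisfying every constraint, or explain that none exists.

The formula is unsatisfiable.

Case pump = True:
  (~open | ~pump) forces open = False.
  (~lock | open) forces lock = False.
  (~light | lock | ~pump) forces light = False.
  Clause (light | lock) is falsified — contradiction.
Case pump = False:
  (light | pump) forces light = True.
  (~key | ~light) forces key = False.
  Clause (key | pump) is falsified — contradiction.
Both cases fail, so the formula is unsatisfiable.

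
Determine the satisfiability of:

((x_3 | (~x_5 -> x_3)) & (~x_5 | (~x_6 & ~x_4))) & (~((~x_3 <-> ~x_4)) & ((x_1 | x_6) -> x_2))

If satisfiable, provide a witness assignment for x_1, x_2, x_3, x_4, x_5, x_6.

x_1 = False, x_2 = False, x_3 = True, x_4 = False, x_5 = True, x_6 = False

  (x_3 | (~x_5 -> x_3)) & (~x_5 | (~x_6 & ~x_4)) = True
    x_3 | (~x_5 -> x_3) = True
      ~x_5 -> x_3 = True
        ~x_5 = False
    ~x_5 | (~x_6 & ~x_4) = True
      ~x_5 = False
      ~x_6 & ~x_4 = True
        ~x_6 = True
        ~x_4 = True
  ~((~x_3 <-> ~x_4)) & ((x_1 | x_6) -> x_2) = True
    ~((~x_3 <-> ~x_4)) = True
      ~x_3 <-> ~x_4 = False
        ~x_3 = False
        ~x_4 = True
    (x_1 | x_6) -> x_2 = True
      x_1 | x_6 = False
Both conjuncts True, so the formula holds.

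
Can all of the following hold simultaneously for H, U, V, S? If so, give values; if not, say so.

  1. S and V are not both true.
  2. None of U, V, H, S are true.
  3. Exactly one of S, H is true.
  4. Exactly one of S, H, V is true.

Case H = True:
  Constraint (2) is violated (H=T) — contradiction.
Case H = False:
  (2) forces U = False.
  (2) forces V = False.
  (2) forces S = False.
  Constraint (3) is violated (S=F, H=F) — contradiction.
Both cases fail — unsatisfiable.

UNSATISFIABLE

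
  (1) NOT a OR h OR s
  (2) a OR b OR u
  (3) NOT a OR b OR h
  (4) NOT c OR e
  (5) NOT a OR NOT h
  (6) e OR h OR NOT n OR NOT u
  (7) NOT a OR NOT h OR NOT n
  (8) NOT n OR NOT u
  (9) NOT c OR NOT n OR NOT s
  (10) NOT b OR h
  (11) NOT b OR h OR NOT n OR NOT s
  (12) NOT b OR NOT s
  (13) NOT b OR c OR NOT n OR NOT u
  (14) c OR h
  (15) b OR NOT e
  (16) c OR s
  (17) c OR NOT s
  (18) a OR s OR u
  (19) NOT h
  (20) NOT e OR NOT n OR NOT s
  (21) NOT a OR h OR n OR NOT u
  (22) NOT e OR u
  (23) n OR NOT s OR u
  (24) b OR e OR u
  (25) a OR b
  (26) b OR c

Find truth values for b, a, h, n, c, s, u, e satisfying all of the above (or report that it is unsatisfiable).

Case h = True:
  Clause (NOT h) is falsified — contradiction.
Case h = False:
  (NOT b OR h) forces b = False.
  (NOT a OR b OR h) forces a = False.
  Clause (a OR b) is falsified — contradiction.
Both cases fail, so the formula is unsatisfiable.

No satisfying assignment exists.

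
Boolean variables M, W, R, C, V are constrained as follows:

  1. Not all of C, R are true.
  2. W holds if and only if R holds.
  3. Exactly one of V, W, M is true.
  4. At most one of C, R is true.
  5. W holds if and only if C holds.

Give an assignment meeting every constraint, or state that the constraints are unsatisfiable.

M: True, W: False, R: False, C: False, V: False

  (1) {C, R}: 0/2 true — not all ✓
  (2) W=F, R=F — same ✓
  (3) {V, W, M}: 1 true — exactly one ✓
  (4) {C, R}: 0 true — at most one ✓
  (5) W=F, C=F — same ✓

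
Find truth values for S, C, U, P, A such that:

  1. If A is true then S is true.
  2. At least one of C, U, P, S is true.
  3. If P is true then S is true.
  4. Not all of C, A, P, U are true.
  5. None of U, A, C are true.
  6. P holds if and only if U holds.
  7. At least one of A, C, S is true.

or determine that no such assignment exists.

S: True, C: False, U: False, P: False, A: False

  (1) A=F ⇒ S: vacuous ✓
  (2) {C, U, P, S}: 1 true — at least one ✓
  (3) P=F ⇒ S: vacuous ✓
  (4) {C, A, P, U}: 0/4 true — not all ✓
  (5) {U, A, C}: 0 true — none ✓
  (6) P=F, U=F — same ✓
  (7) {A, C, S}: 1 true — at least one ✓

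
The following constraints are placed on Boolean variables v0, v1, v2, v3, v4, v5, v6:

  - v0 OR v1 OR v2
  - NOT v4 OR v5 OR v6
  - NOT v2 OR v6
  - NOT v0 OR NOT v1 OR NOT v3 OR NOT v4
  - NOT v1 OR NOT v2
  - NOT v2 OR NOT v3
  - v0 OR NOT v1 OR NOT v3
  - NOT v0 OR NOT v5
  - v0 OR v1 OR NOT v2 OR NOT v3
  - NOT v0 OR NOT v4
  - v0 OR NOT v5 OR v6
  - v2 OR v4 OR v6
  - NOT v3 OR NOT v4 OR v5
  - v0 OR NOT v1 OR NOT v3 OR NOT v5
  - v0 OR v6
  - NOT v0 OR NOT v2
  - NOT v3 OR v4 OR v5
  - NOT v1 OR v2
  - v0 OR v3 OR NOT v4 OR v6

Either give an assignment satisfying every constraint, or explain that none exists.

Set v0 = False.
  then (v0 OR v6) forces v6 = True.
Try v1 = True:
  (NOT v1 OR NOT v2) forces v2 = False.
  clause (NOT v1 OR v2) is falsified — backtrack.
So v1 = False.
  then (v0 OR v1 OR v2) forces v2 = True.
  then (NOT v2 OR NOT v3) forces v3 = False.
Set v4 = False.
Set v5 = True.
All clauses satisfied.

v0 = False, v1 = False, v2 = True, v3 = False, v4 = False, v5 = True, v6 = True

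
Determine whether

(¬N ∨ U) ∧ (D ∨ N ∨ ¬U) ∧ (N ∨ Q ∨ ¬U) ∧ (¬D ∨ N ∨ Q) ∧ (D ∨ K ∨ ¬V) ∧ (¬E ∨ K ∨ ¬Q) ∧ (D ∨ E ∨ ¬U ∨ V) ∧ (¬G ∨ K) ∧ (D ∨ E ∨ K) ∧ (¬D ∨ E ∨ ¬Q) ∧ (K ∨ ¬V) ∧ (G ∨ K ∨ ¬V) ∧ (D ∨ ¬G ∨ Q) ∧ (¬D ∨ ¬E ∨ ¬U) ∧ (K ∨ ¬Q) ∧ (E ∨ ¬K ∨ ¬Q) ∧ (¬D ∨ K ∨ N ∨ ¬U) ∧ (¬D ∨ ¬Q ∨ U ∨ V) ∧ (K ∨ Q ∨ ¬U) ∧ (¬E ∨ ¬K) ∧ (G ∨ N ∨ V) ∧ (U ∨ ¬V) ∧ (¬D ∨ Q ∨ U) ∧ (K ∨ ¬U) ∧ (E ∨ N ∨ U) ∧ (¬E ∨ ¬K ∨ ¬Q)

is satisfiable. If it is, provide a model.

N=T, U=T, Q=F, G=F, K=T, E=F, D=T, V=T

Set N = True.
  then (¬N ∨ U) forces U = True.
  then (K ∨ ¬U) forces K = True.
  then (¬E ∨ ¬K) forces E = False.
  then (E ∨ ¬K ∨ ¬Q) forces Q = False.
Set G = False.
Set D = True.
Set V = True.
All clauses satisfied.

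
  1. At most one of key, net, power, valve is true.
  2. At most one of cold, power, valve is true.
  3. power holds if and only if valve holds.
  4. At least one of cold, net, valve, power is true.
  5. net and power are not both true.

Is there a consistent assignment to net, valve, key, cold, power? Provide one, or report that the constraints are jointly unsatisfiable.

net=F; valve=F; key=T; cold=T; power=F

  (1) {key, net, power, valve}: 1 true — at most one ✓
  (2) {cold, power, valve}: 1 true — at most one ✓
  (3) power=F, valve=F — same ✓
  (4) {cold, net, valve, power}: 1 true — at least one ✓
  (5) net=F, power=F — not both ✓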